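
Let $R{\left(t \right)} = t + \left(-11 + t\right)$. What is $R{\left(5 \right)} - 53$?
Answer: $-54$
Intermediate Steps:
$R{\left(t \right)} = -11 + 2 t$
$R{\left(5 \right)} - 53 = \left(-11 + 2 \cdot 5\right) - 53 = \left(-11 + 10\right) - 53 = -1 - 53 = -54$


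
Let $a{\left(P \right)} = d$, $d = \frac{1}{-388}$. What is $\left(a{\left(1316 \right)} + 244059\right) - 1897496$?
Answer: $- \frac{641533557}{388} \approx -1.6534 \cdot 10^{6}$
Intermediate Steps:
$d = - \frac{1}{388} \approx -0.0025773$
$a{\left(P \right)} = - \frac{1}{388}$
$\left(a{\left(1316 \right)} + 244059\right) - 1897496 = \left(- \frac{1}{388} + 244059\right) - 1897496 = \frac{94694891}{388} - 1897496 = - \frac{641533557}{388}$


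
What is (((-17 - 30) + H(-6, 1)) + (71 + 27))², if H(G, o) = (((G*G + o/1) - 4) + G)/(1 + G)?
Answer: 51984/25 ≈ 2079.4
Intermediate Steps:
H(G, o) = (-4 + G + o + G²)/(1 + G) (H(G, o) = (((G² + 1*o) - 4) + G)/(1 + G) = (((G² + o) - 4) + G)/(1 + G) = (((o + G²) - 4) + G)/(1 + G) = ((-4 + o + G²) + G)/(1 + G) = (-4 + G + o + G²)/(1 + G))
(((-17 - 30) + H(-6, 1)) + (71 + 27))² = (((-17 - 30) + (-4 - 6 + 1 + (-6)²)/(1 - 6)) + (71 + 27))² = ((-47 + (-4 - 6 + 1 + 36)/(-5)) + 98)² = ((-47 - ⅕*27) + 98)² = ((-47 - 27/5) + 98)² = (-262/5 + 98)² = (228/5)² = 51984/25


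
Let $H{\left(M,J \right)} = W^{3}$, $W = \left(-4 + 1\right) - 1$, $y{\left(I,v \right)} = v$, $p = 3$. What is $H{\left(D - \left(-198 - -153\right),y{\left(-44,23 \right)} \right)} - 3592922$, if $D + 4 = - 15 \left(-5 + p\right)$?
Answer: $-3592986$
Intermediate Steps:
$D = 26$ ($D = -4 - 15 \left(-5 + 3\right) = -4 - -30 = -4 + 30 = 26$)
$W = -4$ ($W = -3 - 1 = -4$)
$H{\left(M,J \right)} = -64$ ($H{\left(M,J \right)} = \left(-4\right)^{3} = -64$)
$H{\left(D - \left(-198 - -153\right),y{\left(-44,23 \right)} \right)} - 3592922 = -64 - 3592922 = -3592986$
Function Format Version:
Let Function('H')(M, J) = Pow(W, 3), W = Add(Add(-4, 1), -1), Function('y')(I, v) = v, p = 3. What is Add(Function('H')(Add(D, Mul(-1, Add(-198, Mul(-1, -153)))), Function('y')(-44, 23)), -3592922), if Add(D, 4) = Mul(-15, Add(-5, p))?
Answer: -3592986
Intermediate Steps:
D = 26 (D = Add(-4, Mul(-15, Add(-5, 3))) = Add(-4, Mul(-15, -2)) = Add(-4, 30) = 26)
W = -4 (W = Add(-3, -1) = -4)
Function('H')(M, J) = -64 (Function('H')(M, J) = Pow(-4, 3) = -64)
Add(Function('H')(Add(D, Mul(-1, Add(-198, Mul(-1, -153)))), Function('y')(-44, 23)), -3592922) = Add(-64, -3592922) = -3592986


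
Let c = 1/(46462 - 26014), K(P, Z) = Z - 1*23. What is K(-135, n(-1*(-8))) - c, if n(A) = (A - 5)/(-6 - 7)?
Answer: -6175309/265824 ≈ -23.231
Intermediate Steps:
n(A) = 5/13 - A/13 (n(A) = (-5 + A)/(-13) = (-5 + A)*(-1/13) = 5/13 - A/13)
K(P, Z) = -23 + Z (K(P, Z) = Z - 23 = -23 + Z)
c = 1/20448 ≈ 4.8905e-5
K(-135, n(-1*(-8))) - c = (-23 + (5/13 - (-1)*(-8)/13)) - 1*1/20448 = (-23 + (5/13 - 1/13*8)) - 1/20448 = (-23 + (5/13 - 8/13)) - 1/20448 = (-23 - 3/13) - 1/20448 = -302/13 - 1/20448 = -6175309/265824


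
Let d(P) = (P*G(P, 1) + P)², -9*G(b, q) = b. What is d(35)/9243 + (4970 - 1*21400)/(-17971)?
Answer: 2090972830/1034967861 ≈ 2.0203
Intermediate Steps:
G(b, q) = -b/9
d(P) = (P - P²/9)² (d(P) = (P*(-P/9) + P)² = (-P²/9 + P)² = (P - P²/9)²)
d(35)/9243 + (4970 - 1*21400)/(-17971) = ((1/81)*35²*(-9 + 35)²)/9243 + (4970 - 1*21400)/(-17971) = ((1/81)*1225*26²)*(1/9243) + (4970 - 21400)*(-1/17971) = ((1/81)*1225*676)*(1/9243) - 16430*(-1/17971) = (828100/81)*(1/9243) + 16430/17971 = 63700/57591 + 16430/17971 = 2090972830/1034967861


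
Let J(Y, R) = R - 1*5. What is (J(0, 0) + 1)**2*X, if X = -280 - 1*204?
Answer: -7744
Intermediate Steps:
J(Y, R) = -5 + R (J(Y, R) = R - 5 = -5 + R)
X = -484 (X = -280 - 204 = -484)
(J(0, 0) + 1)**2*X = ((-5 + 0) + 1)**2*(-484) = (-5 + 1)**2*(-484) = (-4)**2*(-484) = 16*(-484) = -7744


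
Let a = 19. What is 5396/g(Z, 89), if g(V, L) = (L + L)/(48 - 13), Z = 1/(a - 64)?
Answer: 94430/89 ≈ 1061.0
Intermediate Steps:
Z = -1/45 (Z = 1/(19 - 64) = 1/(-45) = -1/45 ≈ -0.022222)
g(V, L) = 2*L/35 (g(V, L) = (2*L)/35 = (2*L)*(1/35) = 2*L/35)
5396/g(Z, 89) = 5396/(((2/35)*89)) = 5396/(178/35) = 5396*(35/178) = 94430/89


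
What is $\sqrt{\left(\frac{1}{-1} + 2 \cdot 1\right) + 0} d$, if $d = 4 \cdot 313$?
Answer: $1252$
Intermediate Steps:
$d = 1252$
$\sqrt{\left(\frac{1}{-1} + 2 \cdot 1\right) + 0} d = \sqrt{\left(\frac{1}{-1} + 2 \cdot 1\right) + 0} \cdot 1252 = \sqrt{\left(-1 + 2\right) + 0} \cdot 1252 = \sqrt{1 + 0} \cdot 1252 = \sqrt{1} \cdot 1252 = 1 \cdot 1252 = 1252$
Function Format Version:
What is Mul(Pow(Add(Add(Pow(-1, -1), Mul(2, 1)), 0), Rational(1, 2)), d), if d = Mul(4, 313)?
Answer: 1252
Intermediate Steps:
d = 1252
Mul(Pow(Add(Add(Pow(-1, -1), Mul(2, 1)), 0), Rational(1, 2)), d) = Mul(Pow(Add(Add(Pow(-1, -1), Mul(2, 1)), 0), Rational(1, 2)), 1252) = Mul(Pow(Add(Add(-1, 2), 0), Rational(1, 2)), 1252) = Mul(Pow(Add(1, 0), Rational(1, 2)), 1252) = Mul(Pow(1, Rational(1, 2)), 1252) = Mul(1, 1252) = 1252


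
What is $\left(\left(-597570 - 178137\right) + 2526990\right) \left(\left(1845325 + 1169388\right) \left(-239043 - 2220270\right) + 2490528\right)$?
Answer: $-12984222984321395403$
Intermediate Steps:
$\left(\left(-597570 - 178137\right) + 2526990\right) \left(\left(1845325 + 1169388\right) \left(-239043 - 2220270\right) + 2490528\right) = \left(-775707 + 2526990\right) \left(3014713 \left(-2459313\right) + 2490528\right) = 1751283 \left(-7414122872169 + 2490528\right) = 1751283 \left(-7414120381641\right) = -12984222984321395403$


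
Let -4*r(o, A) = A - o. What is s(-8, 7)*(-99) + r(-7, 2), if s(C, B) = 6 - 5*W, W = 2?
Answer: 1575/4 ≈ 393.75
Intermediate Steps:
s(C, B) = -4 (s(C, B) = 6 - 5*2 = 6 - 10 = -4)
r(o, A) = -A/4 + o/4 (r(o, A) = -(A - o)/4 = -A/4 + o/4)
s(-8, 7)*(-99) + r(-7, 2) = -4*(-99) + (-¼*2 + (¼)*(-7)) = 396 + (-½ - 7/4) = 396 - 9/4 = 1575/4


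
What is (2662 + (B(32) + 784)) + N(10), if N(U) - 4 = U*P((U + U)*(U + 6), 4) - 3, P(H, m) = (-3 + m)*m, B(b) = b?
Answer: 3519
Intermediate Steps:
P(H, m) = m*(-3 + m)
N(U) = 1 + 4*U (N(U) = 4 + (U*(4*(-3 + 4)) - 3) = 4 + (U*(4*1) - 3) = 4 + (U*4 - 3) = 4 + (4*U - 3) = 4 + (-3 + 4*U) = 1 + 4*U)
(2662 + (B(32) + 784)) + N(10) = (2662 + (32 + 784)) + (1 + 4*10) = (2662 + 816) + (1 + 40) = 3478 + 41 = 3519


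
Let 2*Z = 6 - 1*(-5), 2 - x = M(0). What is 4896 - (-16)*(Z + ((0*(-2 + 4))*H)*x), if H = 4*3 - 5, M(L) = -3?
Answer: 4984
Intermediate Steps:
H = 7 (H = 12 - 5 = 7)
x = 5 (x = 2 - 1*(-3) = 2 + 3 = 5)
Z = 11/2 (Z = (6 - 1*(-5))/2 = (6 + 5)/2 = (1/2)*11 = 11/2 ≈ 5.5000)
4896 - (-16)*(Z + ((0*(-2 + 4))*H)*x) = 4896 - (-16)*(11/2 + ((0*(-2 + 4))*7)*5) = 4896 - (-16)*(11/2 + ((0*2)*7)*5) = 4896 - (-16)*(11/2 + (0*7)*5) = 4896 - (-16)*(11/2 + 0*5) = 4896 - (-16)*(11/2 + 0) = 4896 - (-16)*11/2 = 4896 - 1*(-88) = 4896 + 88 = 4984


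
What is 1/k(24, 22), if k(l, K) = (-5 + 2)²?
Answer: ⅑ ≈ 0.11111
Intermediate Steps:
k(l, K) = 9 (k(l, K) = (-3)² = 9)
1/k(24, 22) = 1/9 = ⅑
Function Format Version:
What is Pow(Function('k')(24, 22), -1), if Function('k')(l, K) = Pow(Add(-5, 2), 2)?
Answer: Rational(1, 9) ≈ 0.11111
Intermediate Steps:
Function('k')(l, K) = 9 (Function('k')(l, K) = Pow(-3, 2) = 9)
Pow(Function('k')(24, 22), -1) = Pow(9, -1) = Rational(1, 9)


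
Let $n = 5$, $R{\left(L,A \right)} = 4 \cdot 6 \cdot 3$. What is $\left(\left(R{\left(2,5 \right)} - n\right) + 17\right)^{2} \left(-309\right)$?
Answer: $-2180304$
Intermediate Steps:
$R{\left(L,A \right)} = 72$ ($R{\left(L,A \right)} = 24 \cdot 3 = 72$)
$\left(\left(R{\left(2,5 \right)} - n\right) + 17\right)^{2} \left(-309\right) = \left(\left(72 - 5\right) + 17\right)^{2} \left(-309\right) = \left(67 + 17\right)^{2} \left(-309\right) = 84^{2} \left(-309\right) = 7056 \left(-309\right) = -2180304$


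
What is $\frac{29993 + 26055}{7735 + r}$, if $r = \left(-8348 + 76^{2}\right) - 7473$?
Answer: $- \frac{28024}{1155} \approx -24.263$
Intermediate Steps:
$r = -10045$ ($r = \left(-8348 + 5776\right) - 7473 = -2572 - 7473 = -10045$)
$\frac{29993 + 26055}{7735 + r} = \frac{29993 + 26055}{7735 - 10045} = \frac{56048}{-2310} = 56048 \left(- \frac{1}{2310}\right) = - \frac{28024}{1155}$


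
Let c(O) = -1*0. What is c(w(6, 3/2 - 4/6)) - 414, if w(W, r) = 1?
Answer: -414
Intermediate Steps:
c(O) = 0
c(w(6, 3/2 - 4/6)) - 414 = 0 - 414 = -414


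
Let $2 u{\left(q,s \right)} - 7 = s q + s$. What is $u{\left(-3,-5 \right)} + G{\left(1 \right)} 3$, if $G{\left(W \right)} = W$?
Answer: $\frac{23}{2} \approx 11.5$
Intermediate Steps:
$u{\left(q,s \right)} = \frac{7}{2} + \frac{s}{2} + \frac{q s}{2}$ ($u{\left(q,s \right)} = \frac{7}{2} + \frac{s q + s}{2} = \frac{7}{2} + \frac{q s + s}{2} = \frac{7}{2} + \frac{s + q s}{2} = \frac{7}{2} + \left(\frac{s}{2} + \frac{q s}{2}\right) = \frac{7}{2} + \frac{s}{2} + \frac{q s}{2}$)
$u{\left(-3,-5 \right)} + G{\left(1 \right)} 3 = \left(\frac{7}{2} + \frac{1}{2} \left(-5\right) + \frac{1}{2} \left(-3\right) \left(-5\right)\right) + 1 \cdot 3 = \left(\frac{7}{2} - \frac{5}{2} + \frac{15}{2}\right) + 3 = \frac{17}{2} + 3 = \frac{23}{2}$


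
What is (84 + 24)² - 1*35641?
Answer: -23977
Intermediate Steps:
(84 + 24)² - 1*35641 = 108² - 35641 = 11664 - 35641 = -23977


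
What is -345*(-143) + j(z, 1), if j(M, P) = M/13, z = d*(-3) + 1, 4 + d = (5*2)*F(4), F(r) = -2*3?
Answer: 641548/13 ≈ 49350.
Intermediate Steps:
F(r) = -6
d = -64 (d = -4 + (5*2)*(-6) = -4 + 10*(-6) = -4 - 60 = -64)
z = 193 (z = -64*(-3) + 1 = 192 + 1 = 193)
j(M, P) = M/13 (j(M, P) = M*(1/13) = M/13)
-345*(-143) + j(z, 1) = -345*(-143) + (1/13)*193 = 49335 + 193/13 = 641548/13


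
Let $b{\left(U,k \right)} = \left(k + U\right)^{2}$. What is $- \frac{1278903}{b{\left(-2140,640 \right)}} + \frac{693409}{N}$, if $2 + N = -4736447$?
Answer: $- \frac{2539209695149}{3552336750000} \approx -0.7148$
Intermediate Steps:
$N = -4736449$ ($N = -2 - 4736447 = -4736449$)
$b{\left(U,k \right)} = \left(U + k\right)^{2}$
$- \frac{1278903}{b{\left(-2140,640 \right)}} + \frac{693409}{N} = - \frac{1278903}{\left(-2140 + 640\right)^{2}} + \frac{693409}{-4736449} = - \frac{1278903}{\left(-1500\right)^{2}} + 693409 \left(- \frac{1}{4736449}\right) = - \frac{1278903}{2250000} - \frac{693409}{4736449} = \left(-1278903\right) \frac{1}{2250000} - \frac{693409}{4736449} = - \frac{426301}{750000} - \frac{693409}{4736449} = - \frac{2539209695149}{3552336750000}$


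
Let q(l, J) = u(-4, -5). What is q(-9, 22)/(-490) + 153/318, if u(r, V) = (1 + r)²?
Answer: 6009/12985 ≈ 0.46276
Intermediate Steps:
q(l, J) = 9 (q(l, J) = (1 - 4)² = (-3)² = 9)
q(-9, 22)/(-490) + 153/318 = 9/(-490) + 153/318 = 9*(-1/490) + 153*(1/318) = -9/490 + 51/106 = 6009/12985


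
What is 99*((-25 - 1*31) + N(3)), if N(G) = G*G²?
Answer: -2871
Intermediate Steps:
N(G) = G³
99*((-25 - 1*31) + N(3)) = 99*((-25 - 1*31) + 3³) = 99*((-25 - 31) + 27) = 99*(-56 + 27) = 99*(-29) = -2871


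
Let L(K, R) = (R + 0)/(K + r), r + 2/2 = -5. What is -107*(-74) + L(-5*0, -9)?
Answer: 15839/2 ≈ 7919.5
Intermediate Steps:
r = -6 (r = -1 - 5 = -6)
L(K, R) = R/(-6 + K) (L(K, R) = (R + 0)/(K - 6) = R/(-6 + K))
-107*(-74) + L(-5*0, -9) = -107*(-74) - 9/(-6 - 5*0) = 7918 - 9/(-6 + 0) = 7918 - 9/(-6) = 7918 - 9*(-⅙) = 7918 + 3/2 = 15839/2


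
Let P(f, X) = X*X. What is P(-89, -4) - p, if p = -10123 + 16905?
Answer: -6766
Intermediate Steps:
P(f, X) = X²
p = 6782
P(-89, -4) - p = (-4)² - 1*6782 = 16 - 6782 = -6766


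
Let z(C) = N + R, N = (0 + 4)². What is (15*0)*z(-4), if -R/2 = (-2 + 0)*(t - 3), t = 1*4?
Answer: 0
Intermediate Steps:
t = 4
N = 16 (N = 4² = 16)
R = 4 (R = -2*(-2 + 0)*(4 - 3) = -(-4) = -2*(-2) = 4)
z(C) = 20 (z(C) = 16 + 4 = 20)
(15*0)*z(-4) = (15*0)*20 = 0*20 = 0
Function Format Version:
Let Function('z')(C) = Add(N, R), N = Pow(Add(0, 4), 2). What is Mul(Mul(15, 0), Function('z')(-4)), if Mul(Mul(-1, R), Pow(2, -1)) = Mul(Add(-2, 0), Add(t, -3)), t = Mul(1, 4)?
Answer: 0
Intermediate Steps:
t = 4
N = 16 (N = Pow(4, 2) = 16)
R = 4 (R = Mul(-2, Mul(Add(-2, 0), Add(4, -3))) = Mul(-2, Mul(-2, 1)) = Mul(-2, -2) = 4)
Function('z')(C) = 20 (Function('z')(C) = Add(16, 4) = 20)
Mul(Mul(15, 0), Function('z')(-4)) = Mul(Mul(15, 0), 20) = Mul(0, 20) = 0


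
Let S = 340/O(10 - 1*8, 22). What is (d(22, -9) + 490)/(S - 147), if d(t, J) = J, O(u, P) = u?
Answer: 481/23 ≈ 20.913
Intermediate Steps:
S = 170 (S = 340/(10 - 1*8) = 340/(10 - 8) = 340/2 = 340*(½) = 170)
(d(22, -9) + 490)/(S - 147) = (-9 + 490)/(170 - 147) = 481/23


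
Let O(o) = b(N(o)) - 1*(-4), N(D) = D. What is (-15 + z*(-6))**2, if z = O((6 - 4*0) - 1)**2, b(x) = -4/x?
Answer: 3651921/625 ≈ 5843.1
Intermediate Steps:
O(o) = 4 - 4/o (O(o) = -4/o - 1*(-4) = -4/o + 4 = 4 - 4/o)
z = 256/25 (z = (4 - 4/((6 - 4*0) - 1))**2 = (4 - 4/((6 + 0) - 1))**2 = (4 - 4/(6 - 1))**2 = (4 - 4/5)**2 = (16/5)**2 = 256/25 ≈ 10.240)
(-15 + z*(-6))**2 = (-15 + (256/25)*(-6))**2 = (-15 - 1536/25)**2 = (-1911/25)**2 = 3651921/625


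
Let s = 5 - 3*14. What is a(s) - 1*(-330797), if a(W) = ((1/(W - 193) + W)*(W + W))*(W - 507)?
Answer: -133267753/115 ≈ -1.1589e+6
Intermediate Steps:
s = -37 (s = 5 - 42 = -37)
a(W) = 2*W*(-507 + W)*(W + 1/(-193 + W)) (a(W) = ((1/(-193 + W) + W)*(2*W))*(-507 + W) = ((W + 1/(-193 + W))*(2*W))*(-507 + W) = (2*W*(W + 1/(-193 + W)))*(-507 + W) = 2*W*(-507 + W)*(W + 1/(-193 + W)))
a(s) - 1*(-330797) = 2*(-37)*(-507 + (-37)**3 - 700*(-37)**2 + 97852*(-37))/(-193 - 37) - 1*(-330797) = 2*(-37)*(-507 - 50653 - 700*1369 - 3620524)/(-230) + 330797 = 2*(-37)*(-1/230)*(-507 - 50653 - 958300 - 3620524) + 330797 = 2*(-37)*(-1/230)*(-4629984) + 330797 = -171309408/115 + 330797 = -133267753/115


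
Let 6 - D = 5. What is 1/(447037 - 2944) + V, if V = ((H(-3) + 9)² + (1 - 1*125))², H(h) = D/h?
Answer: 28658801627/11990511 ≈ 2390.1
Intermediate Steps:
D = 1 (D = 6 - 1*5 = 6 - 5 = 1)
H(h) = 1/h
V = 193600/81 (V = ((1/(-3) + 9)² + (1 - 1*125))² = ((-⅓ + 9)² + (1 - 125))² = ((26/3)² - 124)² = (676/9 - 124)² = (-440/9)² = 193600/81 ≈ 2390.1)
1/(447037 - 2944) + V = 1/(447037 - 2944) + 193600/81 = 1/444093 + 193600/81 = 28658801627/11990511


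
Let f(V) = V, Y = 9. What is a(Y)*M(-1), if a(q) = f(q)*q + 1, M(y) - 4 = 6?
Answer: 820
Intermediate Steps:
M(y) = 10 (M(y) = 4 + 6 = 10)
a(q) = 1 + q² (a(q) = q*q + 1 = q² + 1 = 1 + q²)
a(Y)*M(-1) = (1 + 9²)*10 = (1 + 81)*10 = 82*10 = 820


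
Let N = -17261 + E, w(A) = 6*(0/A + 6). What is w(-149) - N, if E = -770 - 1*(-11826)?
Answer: 6241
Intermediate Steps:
w(A) = 36 (w(A) = 6*(0 + 6) = 6*6 = 36)
E = 11056 (E = -770 + 11826 = 11056)
N = -6205 (N = -17261 + 11056 = -6205)
w(-149) - N = 36 - 1*(-6205) = 36 + 6205 = 6241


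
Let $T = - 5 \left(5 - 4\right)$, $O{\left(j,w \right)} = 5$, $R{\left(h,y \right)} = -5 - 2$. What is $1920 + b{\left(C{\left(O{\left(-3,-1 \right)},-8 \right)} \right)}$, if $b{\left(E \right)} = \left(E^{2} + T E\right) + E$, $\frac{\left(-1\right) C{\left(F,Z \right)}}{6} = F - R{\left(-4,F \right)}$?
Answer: $7392$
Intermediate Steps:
$R{\left(h,y \right)} = -7$ ($R{\left(h,y \right)} = -5 - 2 = -7$)
$C{\left(F,Z \right)} = -42 - 6 F$ ($C{\left(F,Z \right)} = - 6 \left(F - -7\right) = - 6 \left(F + 7\right) = - 6 \left(7 + F\right) = -42 - 6 F$)
$T = -5$ ($T = \left(-5\right) 1 = -5$)
$b{\left(E \right)} = E^{2} - 4 E$ ($b{\left(E \right)} = \left(E^{2} - 5 E\right) + E = E^{2} - 4 E$)
$1920 + b{\left(C{\left(O{\left(-3,-1 \right)},-8 \right)} \right)} = 1920 + \left(-42 - 30\right) \left(-4 - 72\right) = 1920 - 72 \left(-4 - 72\right) = 1920 - -5472 = 1920 + 5472 = 7392$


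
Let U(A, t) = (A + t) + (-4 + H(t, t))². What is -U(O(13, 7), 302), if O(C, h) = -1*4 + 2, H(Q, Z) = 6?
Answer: -304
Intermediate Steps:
O(C, h) = -2 (O(C, h) = -4 + 2 = -2)
U(A, t) = 4 + A + t (U(A, t) = (A + t) + (-4 + 6)² = (A + t) + 2² = (A + t) + 4 = 4 + A + t)
-U(O(13, 7), 302) = -(4 - 2 + 302) = -1*304 = -304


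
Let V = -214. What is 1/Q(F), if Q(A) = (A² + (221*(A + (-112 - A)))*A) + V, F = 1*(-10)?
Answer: 1/247406 ≈ 4.0419e-6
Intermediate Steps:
F = -10
Q(A) = -214 + A² - 24752*A (Q(A) = (A² + (221*(A + (-112 - A)))*A) - 214 = (A² + (221*(-112))*A) - 214 = (A² - 24752*A) - 214 = -214 + A² - 24752*A)
1/Q(F) = 1/(-214 + (-10)² - 24752*(-10)) = 1/(-214 + 100 + 247520) = 1/247406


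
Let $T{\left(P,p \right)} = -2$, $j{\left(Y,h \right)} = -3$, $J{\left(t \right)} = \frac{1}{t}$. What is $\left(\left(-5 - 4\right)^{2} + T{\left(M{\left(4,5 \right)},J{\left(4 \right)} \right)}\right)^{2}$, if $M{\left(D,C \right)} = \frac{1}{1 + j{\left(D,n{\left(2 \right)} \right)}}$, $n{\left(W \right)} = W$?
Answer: $6241$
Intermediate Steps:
$M{\left(D,C \right)} = - \frac{1}{2}$ ($M{\left(D,C \right)} = \frac{1}{1 - 3} = \frac{1}{-2} = - \frac{1}{2}$)
$\left(\left(-5 - 4\right)^{2} + T{\left(M{\left(4,5 \right)},J{\left(4 \right)} \right)}\right)^{2} = \left(\left(-5 - 4\right)^{2} - 2\right)^{2} = \left(\left(-9\right)^{2} - 2\right)^{2} = \left(81 - 2\right)^{2} = 79^{2} = 6241$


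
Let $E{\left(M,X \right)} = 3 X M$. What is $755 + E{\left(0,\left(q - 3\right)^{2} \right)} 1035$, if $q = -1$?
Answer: $755$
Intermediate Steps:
$E{\left(M,X \right)} = 3 M X$
$755 + E{\left(0,\left(q - 3\right)^{2} \right)} 1035 = 755 + 3 \cdot 0 \left(-1 - 3\right)^{2} \cdot 1035 = 755 + 3 \cdot 0 \left(-4\right)^{2} \cdot 1035 = 755 + 3 \cdot 0 \cdot 16 \cdot 1035 = 755 + 0 \cdot 1035 = 755 + 0 = 755$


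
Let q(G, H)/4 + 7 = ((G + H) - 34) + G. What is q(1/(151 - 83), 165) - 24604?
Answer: -409834/17 ≈ -24108.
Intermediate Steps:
q(G, H) = -164 + 4*H + 8*G (q(G, H) = -28 + 4*(((G + H) - 34) + G) = -28 + 4*((-34 + G + H) + G) = -28 + 4*(-34 + H + 2*G) = -28 + (-136 + 4*H + 8*G) = -164 + 4*H + 8*G)
q(1/(151 - 83), 165) - 24604 = (-164 + 4*165 + 8/(151 - 83)) - 24604 = (-164 + 660 + 8/68) - 24604 = (-164 + 660 + 8*(1/68)) - 24604 = (-164 + 660 + 2/17) - 24604 = 8434/17 - 24604 = -409834/17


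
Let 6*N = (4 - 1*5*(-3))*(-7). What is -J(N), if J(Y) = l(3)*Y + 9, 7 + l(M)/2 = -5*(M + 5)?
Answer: -6278/3 ≈ -2092.7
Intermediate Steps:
l(M) = -64 - 10*M (l(M) = -14 + 2*(-5*(M + 5)) = -14 + 2*(-5*(5 + M)) = -14 + 2*(-25 - 5*M) = -14 + (-50 - 10*M) = -64 - 10*M)
N = -133/6 (N = ((4 - 1*5*(-3))*(-7))/6 = ((4 - 5*(-3))*(-7))/6 = ((4 + 15)*(-7))/6 = (19*(-7))/6 = (⅙)*(-133) = -133/6 ≈ -22.167)
J(Y) = 9 - 94*Y (J(Y) = (-64 - 10*3)*Y + 9 = (-64 - 30)*Y + 9 = -94*Y + 9 = 9 - 94*Y)
-J(N) = -(9 - 94*(-133/6)) = -(9 + 6251/3) = -1*6278/3 = -6278/3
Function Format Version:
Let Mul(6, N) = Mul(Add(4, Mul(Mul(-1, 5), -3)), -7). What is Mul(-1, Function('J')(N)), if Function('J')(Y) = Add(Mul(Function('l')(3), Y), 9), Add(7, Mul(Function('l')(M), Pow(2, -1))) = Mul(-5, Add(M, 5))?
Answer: Rational(-6278, 3) ≈ -2092.7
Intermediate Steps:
Function('l')(M) = Add(-64, Mul(-10, M)) (Function('l')(M) = Add(-14, Mul(2, Mul(-5, Add(M, 5)))) = Add(-14, Mul(2, Mul(-5, Add(5, M)))) = Add(-14, Mul(2, Add(-25, Mul(-5, M)))) = Add(-14, Add(-50, Mul(-10, M))) = Add(-64, Mul(-10, M)))
N = Rational(-133, 6) (N = Mul(Rational(1, 6), Mul(Add(4, Mul(Mul(-1, 5), -3)), -7)) = Mul(Rational(1, 6), Mul(Add(4, Mul(-5, -3)), -7)) = Mul(Rational(1, 6), Mul(Add(4, 15), -7)) = Mul(Rational(1, 6), Mul(19, -7)) = Mul(Rational(1, 6), -133) = Rational(-133, 6) ≈ -22.167)
Function('J')(Y) = Add(9, Mul(-94, Y)) (Function('J')(Y) = Add(Mul(Add(-64, Mul(-10, 3)), Y), 9) = Add(Mul(Add(-64, -30), Y), 9) = Add(Mul(-94, Y), 9) = Add(9, Mul(-94, Y)))
Mul(-1, Function('J')(N)) = Mul(-1, Add(9, Mul(-94, Rational(-133, 6)))) = Mul(-1, Add(9, Rational(6251, 3))) = Mul(-1, Rational(6278, 3)) = Rational(-6278, 3)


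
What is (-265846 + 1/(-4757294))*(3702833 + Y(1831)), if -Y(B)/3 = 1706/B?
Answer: -8574568294615270426125/8710605314 ≈ -9.8438e+11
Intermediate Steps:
Y(B) = -5118/B
(-265846 + 1/(-4757294))*(3702833 + Y(1831)) = (-265846 + 1/(-4757294))*(3702833 - 5118/1831) = (-265846 - 1/4757294)*(3702833 - 5118*1/1831) = -1264707580725*(3702833 - 5118/1831)/4757294 = -1264707580725/4757294*6779882105/1831 = -8574568294615270426125/8710605314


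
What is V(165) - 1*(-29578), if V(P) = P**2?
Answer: 56803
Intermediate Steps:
V(165) - 1*(-29578) = 165**2 - 1*(-29578) = 27225 + 29578 = 56803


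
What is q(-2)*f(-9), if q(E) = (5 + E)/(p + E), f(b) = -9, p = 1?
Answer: 27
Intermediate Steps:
q(E) = (5 + E)/(1 + E)
q(-2)*f(-9) = ((5 - 2)/(1 - 2))*(-9) = (3/(-1))*(-9) = -1*3*(-9) = -3*(-9) = 27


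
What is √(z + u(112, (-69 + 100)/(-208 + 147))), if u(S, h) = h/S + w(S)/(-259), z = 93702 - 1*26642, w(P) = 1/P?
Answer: √267819811677830/63196 ≈ 258.96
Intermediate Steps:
z = 67060 (z = 93702 - 26642 = 67060)
u(S, h) = -1/(259*S) + h/S (u(S, h) = h/S + 1/(S*(-259)) = h/S - 1/259/S = h/S - 1/(259*S) = -1/(259*S) + h/S)
√(z + u(112, (-69 + 100)/(-208 + 147))) = √(67060 + (-1/259 + (-69 + 100)/(-208 + 147))/112) = √(67060 + (-1/259 + 31/(-61))/112) = √(67060 + (-1/259 + 31*(-1/61))/112) = √(67060 + (-1/259 - 31/61)/112) = √(67060 + (1/112)*(-8090/15799)) = √(67060 - 4045/884744) = √(59330928595/884744) = √267819811677830/63196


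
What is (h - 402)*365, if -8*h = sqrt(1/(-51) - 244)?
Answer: -146730 - 365*I*sqrt(634695)/408 ≈ -1.4673e+5 - 712.71*I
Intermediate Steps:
h = -I*sqrt(634695)/408 (h = -sqrt(1/(-51) - 244)/8 = -sqrt(-1/51 - 244)/8 = -I*sqrt(634695)/408 ≈ -1.9526*I)
(h - 402)*365 = (-I*sqrt(634695)/408 - 402)*365 = (-402 - I*sqrt(634695)/408)*365 = -146730 - 365*I*sqrt(634695)/408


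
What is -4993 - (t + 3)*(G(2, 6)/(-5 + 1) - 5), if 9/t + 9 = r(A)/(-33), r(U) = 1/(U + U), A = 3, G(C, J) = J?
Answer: -17758667/3566 ≈ -4980.0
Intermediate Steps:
r(U) = 1/(2*U)
t = -1782/1783 (t = 9/(-9 + ((½)/3)/(-33)) = 9/(-9 + ((½)*(⅓))*(-1/33)) = 9/(-9 + (⅙)*(-1/33)) = 9/(-9 - 1/198) = 9/(-1783/198) = 9*(-198/1783) = -1782/1783 ≈ -0.99944)
-4993 - (t + 3)*(G(2, 6)/(-5 + 1) - 5) = -4993 - (-1782/1783 + 3)*(6/(-5 + 1) - 5) = -4993 - 3567*(6/(-4) - 5)/1783 = -4993 - 3567*(-¼*6 - 5)/1783 = -4993 - 3567*(-3/2 - 5)/1783 = -4993 - 3567*(-13)/(1783*2) = -4993 - 1*(-46371/3566) = -4993 + 46371/3566 = -17758667/3566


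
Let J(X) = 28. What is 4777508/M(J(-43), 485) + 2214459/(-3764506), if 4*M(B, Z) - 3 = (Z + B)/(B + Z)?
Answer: 17984955316589/3764506 ≈ 4.7775e+6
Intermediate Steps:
M(B, Z) = 1 (M(B, Z) = ¾ + ((Z + B)/(B + Z))/4 = ¾ + ((B + Z)/(B + Z))/4 = ¾ + (¼)*1 = ¾ + ¼ = 1)
4777508/M(J(-43), 485) + 2214459/(-3764506) = 4777508/1 + 2214459/(-3764506) = 4777508*1 + 2214459*(-1/3764506) = 4777508 - 2214459/3764506 = 17984955316589/3764506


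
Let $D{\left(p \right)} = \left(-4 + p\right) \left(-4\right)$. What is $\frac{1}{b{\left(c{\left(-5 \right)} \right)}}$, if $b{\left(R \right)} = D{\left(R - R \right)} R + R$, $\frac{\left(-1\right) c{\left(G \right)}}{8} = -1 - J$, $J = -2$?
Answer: $- \frac{1}{136} \approx -0.0073529$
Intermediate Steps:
$c{\left(G \right)} = -8$ ($c{\left(G \right)} = - 8 \left(-1 - -2\right) = - 8 \left(-1 + 2\right) = \left(-8\right) 1 = -8$)
$D{\left(p \right)} = 16 - 4 p$
$b{\left(R \right)} = 17 R$ ($b{\left(R \right)} = \left(16 - 4 \left(R - R\right)\right) R + R = \left(16 - 0\right) R + R = \left(16 + 0\right) R + R = 16 R + R = 17 R$)
$\frac{1}{b{\left(c{\left(-5 \right)} \right)}} = \frac{1}{17 \left(-8\right)} = \frac{1}{-136} = - \frac{1}{136}$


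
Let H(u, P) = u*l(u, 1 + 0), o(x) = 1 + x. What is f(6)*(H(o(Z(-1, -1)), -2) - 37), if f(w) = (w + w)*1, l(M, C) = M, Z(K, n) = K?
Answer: -444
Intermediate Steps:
H(u, P) = u² (H(u, P) = u*u = u²)
f(w) = 2*w (f(w) = (2*w)*1 = 2*w)
f(6)*(H(o(Z(-1, -1)), -2) - 37) = (2*6)*((1 - 1)² - 37) = 12*(0² - 37) = 12*(0 - 37) = 12*(-37) = -444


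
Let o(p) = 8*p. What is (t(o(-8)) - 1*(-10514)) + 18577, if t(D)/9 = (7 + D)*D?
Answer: 61923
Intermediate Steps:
t(D) = 9*D*(7 + D) (t(D) = 9*((7 + D)*D) = 9*(D*(7 + D)) = 9*D*(7 + D))
(t(o(-8)) - 1*(-10514)) + 18577 = (9*(8*(-8))*(7 + 8*(-8)) - 1*(-10514)) + 18577 = (9*(-64)*(7 - 64) + 10514) + 18577 = (9*(-64)*(-57) + 10514) + 18577 = (32832 + 10514) + 18577 = 43346 + 18577 = 61923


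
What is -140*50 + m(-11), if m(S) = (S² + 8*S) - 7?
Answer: -6974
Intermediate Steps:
m(S) = -7 + S² + 8*S
-140*50 + m(-11) = -140*50 + (-7 + (-11)² + 8*(-11)) = -7000 + (-7 + 121 - 88) = -7000 + 26 = -6974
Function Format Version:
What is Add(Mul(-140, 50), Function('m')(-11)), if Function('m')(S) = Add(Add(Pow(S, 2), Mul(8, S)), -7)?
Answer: -6974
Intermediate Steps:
Function('m')(S) = Add(-7, Pow(S, 2), Mul(8, S))
Add(Mul(-140, 50), Function('m')(-11)) = Add(Mul(-140, 50), Add(-7, Pow(-11, 2), Mul(8, -11))) = Add(-7000, Add(-7, 121, -88)) = Add(-7000, 26) = -6974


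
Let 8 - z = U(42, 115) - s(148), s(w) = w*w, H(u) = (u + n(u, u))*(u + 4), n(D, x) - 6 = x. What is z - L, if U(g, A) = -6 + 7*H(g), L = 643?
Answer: -7705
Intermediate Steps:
n(D, x) = 6 + x
H(u) = (4 + u)*(6 + 2*u) (H(u) = (u + (6 + u))*(u + 4) = (6 + 2*u)*(4 + u) = (4 + u)*(6 + 2*u))
U(g, A) = 162 + 14*g² + 98*g (U(g, A) = -6 + 7*(24 + 2*g² + 14*g) = -6 + (168 + 14*g² + 98*g) = 162 + 14*g² + 98*g)
s(w) = w²
z = -7062 (z = 8 - ((162 + 14*42² + 98*42) - 1*148²) = 8 - ((162 + 14*1764 + 4116) - 1*21904) = 8 - ((162 + 24696 + 4116) - 21904) = 8 - (28974 - 21904) = 8 - 1*7070 = 8 - 7070 = -7062)
z - L = -7062 - 1*643 = -7062 - 643 = -7705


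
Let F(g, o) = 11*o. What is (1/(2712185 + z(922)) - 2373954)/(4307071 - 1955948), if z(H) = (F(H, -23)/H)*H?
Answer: -6438001819127/6376085699636 ≈ -1.0097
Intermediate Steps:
z(H) = -253 (z(H) = ((11*(-23))/H)*H = (-253/H)*H = -253)
(1/(2712185 + z(922)) - 2373954)/(4307071 - 1955948) = (1/(2712185 - 253) - 2373954)/(4307071 - 1955948) = (1/2711932 - 2373954)/2351123 = (1/2711932 - 2373954)*(1/2351123) = -6438001819127/2711932*1/2351123 = -6438001819127/6376085699636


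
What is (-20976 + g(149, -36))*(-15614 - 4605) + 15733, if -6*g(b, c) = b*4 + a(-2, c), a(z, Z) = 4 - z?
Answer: 1278474350/3 ≈ 4.2616e+8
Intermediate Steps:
g(b, c) = -1 - 2*b/3 (g(b, c) = -(b*4 + (4 - 1*(-2)))/6 = -(4*b + (4 + 2))/6 = -(4*b + 6)/6 = -(6 + 4*b)/6 = -1 - 2*b/3)
(-20976 + g(149, -36))*(-15614 - 4605) + 15733 = (-20976 + (-1 - ⅔*149))*(-15614 - 4605) + 15733 = (-20976 + (-1 - 298/3))*(-20219) + 15733 = (-20976 - 301/3)*(-20219) + 15733 = -63229/3*(-20219) + 15733 = 1278427151/3 + 15733 = 1278474350/3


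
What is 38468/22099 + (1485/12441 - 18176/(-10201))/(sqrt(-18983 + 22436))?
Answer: 38468/22099 + 7311397*sqrt(3453)/13279467981 ≈ 1.7731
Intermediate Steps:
38468/22099 + (1485/12441 - 18176/(-10201))/(sqrt(-18983 + 22436)) = 38468*(1/22099) + (1485*(1/12441) - 18176*(-1/10201))/(sqrt(3453)) = 38468/22099 + (45/377 + 18176/10201)*(sqrt(3453)/3453) = 38468/22099 + 7311397*(sqrt(3453)/3453)/3845777 = 38468/22099 + 7311397*sqrt(3453)/13279467981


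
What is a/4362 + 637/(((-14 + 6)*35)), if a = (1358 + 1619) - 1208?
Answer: -163091/87240 ≈ -1.8695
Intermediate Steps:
a = 1769 (a = 2977 - 1208 = 1769)
a/4362 + 637/(((-14 + 6)*35)) = 1769/4362 + 637/(((-14 + 6)*35)) = 1769*(1/4362) + 637/((-8*35)) = 1769/4362 + 637/(-280) = 1769/4362 + 637*(-1/280) = 1769/4362 - 91/40 = -163091/87240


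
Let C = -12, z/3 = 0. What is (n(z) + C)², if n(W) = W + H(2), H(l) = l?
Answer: 100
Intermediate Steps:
z = 0 (z = 3*0 = 0)
n(W) = 2 + W (n(W) = W + 2 = 2 + W)
(n(z) + C)² = ((2 + 0) - 12)² = (2 - 12)² = (-10)² = 100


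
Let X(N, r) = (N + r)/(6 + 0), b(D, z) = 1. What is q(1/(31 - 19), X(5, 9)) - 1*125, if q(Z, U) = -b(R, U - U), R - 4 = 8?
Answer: -126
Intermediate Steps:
R = 12 (R = 4 + 8 = 12)
X(N, r) = N/6 + r/6 (X(N, r) = (N + r)/6 = (N + r)*(⅙) = N/6 + r/6)
q(Z, U) = -1 (q(Z, U) = -1*1 = -1)
q(1/(31 - 19), X(5, 9)) - 1*125 = -1 - 1*125 = -1 - 125 = -126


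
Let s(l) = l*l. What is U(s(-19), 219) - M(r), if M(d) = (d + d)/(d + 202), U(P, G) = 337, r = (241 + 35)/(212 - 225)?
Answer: 396251/1175 ≈ 337.23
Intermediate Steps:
s(l) = l²
r = -276/13 (r = 276/(-13) = 276*(-1/13) = -276/13 ≈ -21.231)
M(d) = 2*d/(202 + d) (M(d) = (2*d)/(202 + d) = 2*d/(202 + d))
U(s(-19), 219) - M(r) = 337 - 2*(-276)/(13*(202 - 276/13)) = 337 - 2*(-276)/(13*2350/13) = 337 - 2*(-276)*13/(13*2350) = 337 - 1*(-276/1175) = 337 + 276/1175 = 396251/1175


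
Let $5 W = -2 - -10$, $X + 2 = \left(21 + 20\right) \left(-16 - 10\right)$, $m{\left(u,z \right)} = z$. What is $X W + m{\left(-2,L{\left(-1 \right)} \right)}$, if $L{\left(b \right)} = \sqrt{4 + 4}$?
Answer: $- \frac{8544}{5} + 2 \sqrt{2} \approx -1706.0$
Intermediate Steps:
$L{\left(b \right)} = 2 \sqrt{2}$ ($L{\left(b \right)} = \sqrt{8} = 2 \sqrt{2}$)
$X = -1068$ ($X = -2 + \left(21 + 20\right) \left(-16 - 10\right) = -2 + 41 \left(-26\right) = -2 - 1066 = -1068$)
$W = \frac{8}{5}$ ($W = \frac{-2 - -10}{5} = \frac{-2 + 10}{5} = \frac{1}{5} \cdot 8 = \frac{8}{5} \approx 1.6$)
$X W + m{\left(-2,L{\left(-1 \right)} \right)} = \left(-1068\right) \frac{8}{5} + 2 \sqrt{2} = - \frac{8544}{5} + 2 \sqrt{2}$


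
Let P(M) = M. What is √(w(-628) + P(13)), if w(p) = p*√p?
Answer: √(13 - 1256*I*√157) ≈ 88.743 - 88.67*I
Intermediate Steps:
w(p) = p^(3/2)
√(w(-628) + P(13)) = √((-628)^(3/2) + 13) = √(-1256*I*√157 + 13) = √(13 - 1256*I*√157)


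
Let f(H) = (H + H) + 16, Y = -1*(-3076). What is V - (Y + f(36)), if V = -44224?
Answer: -47388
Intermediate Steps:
Y = 3076
f(H) = 16 + 2*H (f(H) = 2*H + 16 = 16 + 2*H)
V - (Y + f(36)) = -44224 - (3076 + (16 + 2*36)) = -44224 - (3076 + (16 + 72)) = -44224 - (3076 + 88) = -44224 - 1*3164 = -44224 - 3164 = -47388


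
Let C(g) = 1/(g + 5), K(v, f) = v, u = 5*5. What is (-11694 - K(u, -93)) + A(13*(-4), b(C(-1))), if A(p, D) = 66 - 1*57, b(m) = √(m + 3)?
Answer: -11710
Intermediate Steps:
u = 25
C(g) = 1/(5 + g)
b(m) = √(3 + m)
A(p, D) = 9 (A(p, D) = 66 - 57 = 9)
(-11694 - K(u, -93)) + A(13*(-4), b(C(-1))) = (-11694 - 1*25) + 9 = (-11694 - 25) + 9 = -11719 + 9 = -11710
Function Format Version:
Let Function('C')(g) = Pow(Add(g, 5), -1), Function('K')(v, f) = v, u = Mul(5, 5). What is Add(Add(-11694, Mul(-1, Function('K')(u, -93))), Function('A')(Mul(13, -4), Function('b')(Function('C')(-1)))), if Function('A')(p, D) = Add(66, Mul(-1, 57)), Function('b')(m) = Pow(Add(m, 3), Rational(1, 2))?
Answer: -11710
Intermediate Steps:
u = 25
Function('C')(g) = Pow(Add(5, g), -1)
Function('b')(m) = Pow(Add(3, m), Rational(1, 2))
Function('A')(p, D) = 9 (Function('A')(p, D) = Add(66, -57) = 9)
Add(Add(-11694, Mul(-1, Function('K')(u, -93))), Function('A')(Mul(13, -4), Function('b')(Function('C')(-1)))) = Add(Add(-11694, Mul(-1, 25)), 9) = Add(Add(-11694, -25), 9) = Add(-11719, 9) = -11710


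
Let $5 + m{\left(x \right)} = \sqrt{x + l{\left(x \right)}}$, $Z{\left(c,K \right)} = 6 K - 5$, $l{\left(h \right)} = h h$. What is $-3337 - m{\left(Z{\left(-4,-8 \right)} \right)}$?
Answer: $-3332 - 2 \sqrt{689} \approx -3384.5$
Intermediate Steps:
$l{\left(h \right)} = h^{2}$
$Z{\left(c,K \right)} = -5 + 6 K$
$m{\left(x \right)} = -5 + \sqrt{x + x^{2}}$
$-3337 - m{\left(Z{\left(-4,-8 \right)} \right)} = -3337 - \left(-5 + \sqrt{\left(-5 + 6 \left(-8\right)\right) \left(1 + \left(-5 + 6 \left(-8\right)\right)\right)}\right) = -3337 - \left(-5 + \sqrt{\left(-5 - 48\right) \left(1 - 53\right)}\right) = -3337 - \left(-5 + \sqrt{- 53 \left(1 - 53\right)}\right) = -3337 - \left(-5 + \sqrt{\left(-53\right) \left(-52\right)}\right) = -3337 - \left(-5 + \sqrt{2756}\right) = -3337 - \left(-5 + 2 \sqrt{689}\right) = -3337 + \left(5 - 2 \sqrt{689}\right) = -3332 - 2 \sqrt{689}$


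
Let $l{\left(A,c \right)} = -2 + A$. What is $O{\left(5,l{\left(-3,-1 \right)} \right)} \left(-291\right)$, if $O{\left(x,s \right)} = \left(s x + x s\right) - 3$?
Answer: $15423$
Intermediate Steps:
$O{\left(x,s \right)} = -3 + 2 s x$ ($O{\left(x,s \right)} = \left(s x + s x\right) - 3 = 2 s x - 3 = -3 + 2 s x$)
$O{\left(5,l{\left(-3,-1 \right)} \right)} \left(-291\right) = \left(-3 + 2 \left(-2 - 3\right) 5\right) \left(-291\right) = \left(-3 + 2 \left(-5\right) 5\right) \left(-291\right) = \left(-3 - 50\right) \left(-291\right) = \left(-53\right) \left(-291\right) = 15423$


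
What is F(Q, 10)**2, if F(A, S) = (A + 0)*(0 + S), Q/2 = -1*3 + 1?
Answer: 1600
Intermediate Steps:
Q = -4 (Q = 2*(-1*3 + 1) = 2*(-3 + 1) = 2*(-2) = -4)
F(A, S) = A*S
F(Q, 10)**2 = (-4*10)**2 = (-40)**2 = 1600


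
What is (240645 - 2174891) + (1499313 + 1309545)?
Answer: 874612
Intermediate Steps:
(240645 - 2174891) + (1499313 + 1309545) = -1934246 + 2808858 = 874612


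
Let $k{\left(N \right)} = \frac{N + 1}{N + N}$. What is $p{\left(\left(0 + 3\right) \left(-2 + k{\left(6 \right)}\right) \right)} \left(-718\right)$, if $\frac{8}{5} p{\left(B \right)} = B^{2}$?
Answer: $- \frac{518755}{64} \approx -8105.5$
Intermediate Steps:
$k{\left(N \right)} = \frac{1 + N}{2 N}$
$p{\left(B \right)} = \frac{5 B^{2}}{8}$
$p{\left(\left(0 + 3\right) \left(-2 + k{\left(6 \right)}\right) \right)} \left(-718\right) = \frac{5 \left(\left(0 + 3\right) \left(-2 + \frac{1 + 6}{2 \cdot 6}\right)\right)^{2}}{8} \left(-718\right) = \frac{5 \left(3 \left(-2 + \frac{1}{2} \cdot \frac{1}{6} \cdot 7\right)\right)^{2}}{8} \left(-718\right) = \frac{5 \left(3 \left(-2 + \frac{7}{12}\right)\right)^{2}}{8} \left(-718\right) = \frac{5 \left(3 \left(- \frac{17}{12}\right)\right)^{2}}{8} \left(-718\right) = \frac{5 \left(- \frac{17}{4}\right)^{2}}{8} \left(-718\right) = \frac{5}{8} \cdot \frac{289}{16} \left(-718\right) = \frac{1445}{128} \left(-718\right) = - \frac{518755}{64}$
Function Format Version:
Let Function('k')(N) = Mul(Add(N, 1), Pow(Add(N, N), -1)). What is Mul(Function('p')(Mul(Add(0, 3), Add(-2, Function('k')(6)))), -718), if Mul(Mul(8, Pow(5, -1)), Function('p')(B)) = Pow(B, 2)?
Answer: Rational(-518755, 64) ≈ -8105.5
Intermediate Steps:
Function('k')(N) = Mul(Rational(1, 2), Pow(N, -1), Add(1, N)) (Function('k')(N) = Mul(Add(1, N), Pow(Mul(2, N), -1)) = Mul(Add(1, N), Mul(Rational(1, 2), Pow(N, -1))) = Mul(Rational(1, 2), Pow(N, -1), Add(1, N)))
Function('p')(B) = Mul(Rational(5, 8), Pow(B, 2))
Mul(Function('p')(Mul(Add(0, 3), Add(-2, Function('k')(6)))), -718) = Mul(Mul(Rational(5, 8), Pow(Mul(Add(0, 3), Add(-2, Mul(Rational(1, 2), Pow(6, -1), Add(1, 6)))), 2)), -718) = Mul(Mul(Rational(5, 8), Pow(Mul(3, Add(-2, Mul(Rational(1, 2), Rational(1, 6), 7))), 2)), -718) = Mul(Mul(Rational(5, 8), Pow(Mul(3, Add(-2, Rational(7, 12))), 2)), -718) = Mul(Mul(Rational(5, 8), Pow(Mul(3, Rational(-17, 12)), 2)), -718) = Mul(Mul(Rational(5, 8), Pow(Rational(-17, 4), 2)), -718) = Mul(Mul(Rational(5, 8), Rational(289, 16)), -718) = Mul(Rational(1445, 128), -718) = Rational(-518755, 64)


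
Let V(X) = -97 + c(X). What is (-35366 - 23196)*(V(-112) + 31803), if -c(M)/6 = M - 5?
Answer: -1897877296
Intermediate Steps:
c(M) = 30 - 6*M (c(M) = -6*(M - 5) = -6*(-5 + M) = 30 - 6*M)
V(X) = -67 - 6*X (V(X) = -97 + (30 - 6*X) = -67 - 6*X)
(-35366 - 23196)*(V(-112) + 31803) = (-35366 - 23196)*((-67 - 6*(-112)) + 31803) = -58562*((-67 + 672) + 31803) = -58562*(605 + 31803) = -58562*32408 = -1897877296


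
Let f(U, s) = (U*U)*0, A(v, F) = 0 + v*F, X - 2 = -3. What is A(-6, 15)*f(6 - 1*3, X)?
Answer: 0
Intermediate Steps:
X = -1 (X = 2 - 3 = -1)
A(v, F) = F*v (A(v, F) = 0 + F*v = F*v)
f(U, s) = 0 (f(U, s) = U²*0 = 0)
A(-6, 15)*f(6 - 1*3, X) = (15*(-6))*0 = -90*0 = 0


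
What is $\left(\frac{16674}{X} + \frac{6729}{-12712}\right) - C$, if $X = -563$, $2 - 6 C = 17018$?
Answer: $\frac{20081095301}{7156856} \approx 2805.9$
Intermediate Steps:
$C = -2836$ ($C = \frac{1}{3} - \frac{8509}{3} = -2836$)
$\left(\frac{16674}{X} + \frac{6729}{-12712}\right) - C = \left(\frac{16674}{-563} + \frac{6729}{-12712}\right) - -2836 = \left(16674 \left(- \frac{1}{563}\right) + 6729 \left(- \frac{1}{12712}\right)\right) + 2836 = \left(- \frac{16674}{563} - \frac{6729}{12712}\right) + 2836 = - \frac{215748315}{7156856} + 2836 = \frac{20081095301}{7156856}$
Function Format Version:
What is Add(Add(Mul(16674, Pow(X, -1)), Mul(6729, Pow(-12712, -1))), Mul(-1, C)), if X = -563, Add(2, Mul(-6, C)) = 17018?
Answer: Rational(20081095301, 7156856) ≈ 2805.9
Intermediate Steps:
C = -2836 (C = Add(Rational(1, 3), Mul(Rational(-1, 6), 17018)) = Add(Rational(1, 3), Rational(-8509, 3)) = -2836)
Add(Add(Mul(16674, Pow(X, -1)), Mul(6729, Pow(-12712, -1))), Mul(-1, C)) = Add(Add(Mul(16674, Pow(-563, -1)), Mul(6729, Pow(-12712, -1))), Mul(-1, -2836)) = Add(Add(Mul(16674, Rational(-1, 563)), Mul(6729, Rational(-1, 12712))), 2836) = Add(Add(Rational(-16674, 563), Rational(-6729, 12712)), 2836) = Add(Rational(-215748315, 7156856), 2836) = Rational(20081095301, 7156856)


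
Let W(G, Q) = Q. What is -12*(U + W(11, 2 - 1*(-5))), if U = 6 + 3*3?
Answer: -264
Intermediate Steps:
U = 15 (U = 6 + 9 = 15)
-12*(U + W(11, 2 - 1*(-5))) = -12*(15 + (2 - 1*(-5))) = -12*(15 + (2 + 5)) = -12*(15 + 7) = -12*22 = -264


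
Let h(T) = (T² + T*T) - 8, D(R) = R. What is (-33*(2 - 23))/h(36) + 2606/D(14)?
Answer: 3371803/18088 ≈ 186.41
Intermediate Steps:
h(T) = -8 + 2*T² (h(T) = (T² + T²) - 8 = 2*T² - 8 = -8 + 2*T²)
(-33*(2 - 23))/h(36) + 2606/D(14) = (-33*(2 - 23))/(-8 + 2*36²) + 2606/14 = (-33*(-21))/(-8 + 2*1296) + 2606*(1/14) = 693/(-8 + 2592) + 1303/7 = 693/2584 + 1303/7 = 3371803/18088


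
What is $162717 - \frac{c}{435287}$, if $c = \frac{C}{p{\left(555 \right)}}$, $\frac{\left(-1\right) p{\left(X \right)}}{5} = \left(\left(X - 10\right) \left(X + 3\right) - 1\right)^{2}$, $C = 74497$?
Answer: $\frac{32751951046218962360992}{201281679518544235} \approx 1.6272 \cdot 10^{5}$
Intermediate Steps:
$p{\left(X \right)} = - 5 \left(-1 + \left(-10 + X\right) \left(3 + X\right)\right)^{2}$ ($p{\left(X \right)} = - 5 \left(\left(X - 10\right) \left(X + 3\right) - 1\right)^{2} = - 5 \left(\left(-10 + X\right) \left(3 + X\right) - 1\right)^{2} = - 5 \left(-1 + \left(-10 + X\right) \left(3 + X\right)\right)^{2}$)
$c = - \frac{74497}{462411419405}$ ($c = \frac{74497}{\left(-5\right) \left(31 - 555^{2} + 7 \cdot 555\right)^{2}} = \frac{74497}{\left(-5\right) \left(31 - 308025 + 3885\right)^{2}} = \frac{74497}{\left(-5\right) \left(-304109\right)^{2}} = \frac{74497}{\left(-5\right) 92482283881} = \frac{74497}{-462411419405} = 74497 \left(- \frac{1}{462411419405}\right) = - \frac{74497}{462411419405} \approx -1.6111 \cdot 10^{-7}$)
$162717 - \frac{c}{435287} = 162717 - - \frac{74497}{462411419405 \cdot 435287} = 162717 - \left(- \frac{74497}{462411419405}\right) \frac{1}{435287} = 162717 - - \frac{74497}{201281679518544235} = 162717 + \frac{74497}{201281679518544235} = \frac{32751951046218962360992}{201281679518544235}$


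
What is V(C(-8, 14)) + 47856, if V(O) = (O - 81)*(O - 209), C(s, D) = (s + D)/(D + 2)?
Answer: 4139289/64 ≈ 64676.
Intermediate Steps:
C(s, D) = (D + s)/(2 + D)
V(O) = (-209 + O)*(-81 + O) (V(O) = (-81 + O)*(-209 + O) = (-209 + O)*(-81 + O))
V(C(-8, 14)) + 47856 = (16929 + ((14 - 8)/(2 + 14))² - 290*(14 - 8)/(2 + 14)) + 47856 = (16929 + (6/16)² - 290*6/16) + 47856 = (16929 + ((1/16)*6)² - 145*6/8) + 47856 = (16929 + (3/8)² - 290*3/8) + 47856 = (16929 + 9/64 - 435/4) + 47856 = 1076505/64 + 47856 = 4139289/64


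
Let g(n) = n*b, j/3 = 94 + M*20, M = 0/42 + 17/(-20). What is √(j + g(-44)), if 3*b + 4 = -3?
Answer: √3003/3 ≈ 18.267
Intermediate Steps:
b = -7/3 (b = -4/3 + (⅓)*(-3) = -4/3 - 1 = -7/3 ≈ -2.3333)
M = -17/20 (M = 0*(1/42) + 17*(-1/20) = 0 - 17/20 = -17/20 ≈ -0.85000)
j = 231 (j = 3*(94 - 17/20*20) = 3*(94 - 17) = 3*77 = 231)
g(n) = -7*n/3 (g(n) = n*(-7/3) = -7*n/3)
√(j + g(-44)) = √(231 - 7/3*(-44)) = √(231 + 308/3) = √(1001/3) = √3003/3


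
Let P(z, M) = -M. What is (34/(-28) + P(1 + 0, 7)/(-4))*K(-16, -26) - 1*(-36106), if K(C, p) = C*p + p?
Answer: 508409/14 ≈ 36315.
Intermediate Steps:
K(C, p) = p + C*p
(34/(-28) + P(1 + 0, 7)/(-4))*K(-16, -26) - 1*(-36106) = (34/(-28) - 1*7/(-4))*(-26*(1 - 16)) - 1*(-36106) = (34*(-1/28) - 7*(-¼))*(-26*(-15)) + 36106 = (-17/14 + 7/4)*390 + 36106 = (15/28)*390 + 36106 = 2925/14 + 36106 = 508409/14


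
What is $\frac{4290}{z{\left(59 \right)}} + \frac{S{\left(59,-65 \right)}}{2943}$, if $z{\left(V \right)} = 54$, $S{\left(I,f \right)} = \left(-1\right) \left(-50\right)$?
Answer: $\frac{233855}{2943} \approx 79.461$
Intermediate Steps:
$S{\left(I,f \right)} = 50$
$\frac{4290}{z{\left(59 \right)}} + \frac{S{\left(59,-65 \right)}}{2943} = \frac{4290}{54} + \frac{50}{2943} = 4290 \cdot \frac{1}{54} + 50 \cdot \frac{1}{2943} = \frac{715}{9} + \frac{50}{2943} = \frac{233855}{2943}$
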